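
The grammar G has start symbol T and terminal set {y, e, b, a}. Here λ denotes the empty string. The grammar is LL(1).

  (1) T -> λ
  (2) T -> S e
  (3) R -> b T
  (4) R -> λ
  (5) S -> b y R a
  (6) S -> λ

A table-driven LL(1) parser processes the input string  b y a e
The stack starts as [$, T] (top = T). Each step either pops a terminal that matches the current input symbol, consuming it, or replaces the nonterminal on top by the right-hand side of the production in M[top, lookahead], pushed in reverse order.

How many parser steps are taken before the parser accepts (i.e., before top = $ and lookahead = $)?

7

step 1: stack=$ T  input=b y a e $  — expand T -> S e
step 2: stack=$ e S  input=b y a e $  — expand S -> b y R a
step 3: stack=$ e a R y b  input=b y a e $  — match b
step 4: stack=$ e a R y  input=y a e $  — match y
step 5: stack=$ e a R  input=a e $  — expand R -> λ
step 6: stack=$ e a  input=a e $  — match a
step 7: stack=$ e  input=e $  — match e
Accept reached after 7 steps.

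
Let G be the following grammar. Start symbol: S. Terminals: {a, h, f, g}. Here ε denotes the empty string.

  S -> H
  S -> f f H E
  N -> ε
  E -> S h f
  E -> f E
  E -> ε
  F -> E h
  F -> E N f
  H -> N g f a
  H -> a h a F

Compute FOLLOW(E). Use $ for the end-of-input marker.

{$, f, h}

FIRST(N): from N->ε we get {ε}. So FIRST(N) = {ε}.
FIRST(H): from H->N g f a we get {g}; from H->a h a F we get {a}. So FIRST(H) = {a, g}.
FIRST(S): from S->H we get {a, g}; from S->f f H E we get {f}. So FIRST(S) = {a, f, g}.
FIRST(E): from E->S h f we get {a, f, g}; from E->f E we get {f}; from E->ε we get {ε}. So FIRST(E) = {ε, a, f, g}.
FIRST(F): from F->E h we get {a, f, g, h}; from F->E N f we get {a, f, g}. So FIRST(F) = {a, f, g, h}.
FOLLOW(S) includes $ since S is the start symbol.
FOLLOW(S): in E->S h f, S is followed by h f with FIRST {h}. Thus FOLLOW(S) = {$, h}.
FOLLOW(N): in F->E N f, N is followed by f with FIRST {f}; in H->N g f a, N is followed by g f a with FIRST {g}. Thus FOLLOW(N) = {f, g}.
FOLLOW(E): in S->f f H E, the suffix after E is empty, so FOLLOW(E) ⊇ FOLLOW(S) = {$, h}; in E->f E, the suffix after E is empty (adds nothing new); in F->E h, E is followed by h with FIRST {h}; in F->E N f, E is followed by N f with FIRST {f}. Thus FOLLOW(E) = {$, f, h}.
FOLLOW(H): in S->H, the suffix after H is empty, so FOLLOW(H) ⊇ FOLLOW(S) = {$, h}; in S->f f H E, H is followed by E with FIRST {ε, a, f, g}; in S->f f H E, the suffix after H is nullable, so FOLLOW(H) ⊇ FOLLOW(S) = {$, h}. Thus FOLLOW(H) = {$, a, f, g, h}.
FOLLOW(F): in H->a h a F, the suffix after F is empty, so FOLLOW(F) ⊇ FOLLOW(H) = {$, a, f, g, h}. Thus FOLLOW(F) = {$, a, f, g, h}.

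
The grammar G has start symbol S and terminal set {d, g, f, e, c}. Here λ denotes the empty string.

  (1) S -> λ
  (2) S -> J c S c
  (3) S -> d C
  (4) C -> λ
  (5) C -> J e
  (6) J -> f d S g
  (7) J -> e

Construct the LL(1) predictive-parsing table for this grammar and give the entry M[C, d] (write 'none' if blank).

FIRST(J) = {e, f}
FIRST(S) = {λ, d, e, f}  (via J c S c)
FIRST(C) = {λ, e, f}  (via J e)
FOLLOW(S) includes $ since S is the start symbol.
FOLLOW(S): in S->J c S c, S is followed by c with FIRST {c}; in J->f d S g, S is followed by g with FIRST {g}. Thus FOLLOW(S) = {$, c, g}.
FOLLOW(C): in S->d C, the suffix after C is empty, so FOLLOW(C) ⊇ FOLLOW(S) = {$, c, g}. Thus FOLLOW(C) = {$, c, g}.
For C -> λ: FIRST(λ) = {λ}, so it goes in M[C, t] for t ∈ {}; since λ ∈ FIRST, also for every t ∈ FOLLOW(C) = {$, c, g}.
For C -> J e: FIRST(J e) = {e, f}, so it goes in M[C, t] for t ∈ {e, f}.
None of these place a production in M[C, d].

none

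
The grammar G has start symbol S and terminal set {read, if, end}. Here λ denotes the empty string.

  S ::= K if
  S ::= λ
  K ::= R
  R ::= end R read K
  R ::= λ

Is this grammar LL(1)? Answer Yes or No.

FIRST(S) = {λ, end, if}
FIRST(K) = {λ, end}
FIRST(R) = {λ, end}
FOLLOW(S) = {$}
FOLLOW(K) = {if, read}
FOLLOW(R) = {if, read}
Each cell of M receives at most one production.

Yes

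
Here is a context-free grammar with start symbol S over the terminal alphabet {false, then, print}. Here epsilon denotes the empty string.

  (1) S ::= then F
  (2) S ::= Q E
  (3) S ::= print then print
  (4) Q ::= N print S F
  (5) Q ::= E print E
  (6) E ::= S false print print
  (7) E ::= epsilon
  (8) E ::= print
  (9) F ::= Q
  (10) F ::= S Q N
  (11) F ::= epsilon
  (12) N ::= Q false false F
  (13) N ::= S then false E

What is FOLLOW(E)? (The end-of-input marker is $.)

FIRST(S) = {print, then}  (via Q E)
FIRST(E) = {epsilon, print, then}  (via S false print print)
FIRST(Q) = {print, then}  (via N print S F, E print E)
FIRST(F) = {epsilon, print, then}  (via Q, S Q N)
FIRST(N) = {print, then}  (via Q false false F, S then false E)
FOLLOW(S) includes $ since S is the start symbol.
FOLLOW(S): in Q::=N print S F, S is followed by F with FIRST {epsilon, print, then}; in Q::=N print S F, the suffix after S is nullable, so FOLLOW(S) ⊇ FOLLOW(Q) = {$, false, print, then}; in E::=S false print print, S is followed by false print print with FIRST {false}; in F::=S Q N, S is followed by Q N with FIRST {print, then}; in N::=S then false E, S is followed by then false E with FIRST {then}. Thus FOLLOW(S) = {$, false, print, then}.
FOLLOW(Q): in S::=Q E, Q is followed by E with FIRST {epsilon, print, then}; in S::=Q E, the suffix after Q is nullable, so FOLLOW(Q) ⊇ FOLLOW(S) = {$, false, print, then}; in F::=Q, the suffix after Q is empty, so FOLLOW(Q) ⊇ FOLLOW(F) = {$, false, print, then}; in F::=S Q N, Q is followed by N with FIRST {print, then}; in N::=Q false false F, Q is followed by false false F with FIRST {false}. Thus FOLLOW(Q) = {$, false, print, then}.
FOLLOW(E): in S::=Q E, the suffix after E is empty, so FOLLOW(E) ⊇ FOLLOW(S) = {$, false, print, then}; in Q::=E print E (occurrence 1), E is followed by print E with FIRST {print}; in Q::=E print E (occurrence 2), the suffix after E is empty, so FOLLOW(E) ⊇ FOLLOW(Q) = {$, false, print, then}; in N::=S then false E, the suffix after E is empty, so FOLLOW(E) ⊇ FOLLOW(N) = {$, false, print, then}. Thus FOLLOW(E) = {$, false, print, then}.
FOLLOW(F): in S::=then F, the suffix after F is empty, so FOLLOW(F) ⊇ FOLLOW(S) = {$, false, print, then}; in Q::=N print S F, the suffix after F is empty, so FOLLOW(F) ⊇ FOLLOW(Q) = {$, false, print, then}; in N::=Q false false F, the suffix after F is empty, so FOLLOW(F) ⊇ FOLLOW(N) = {$, false, print, then}. Thus FOLLOW(F) = {$, false, print, then}.
FOLLOW(N): in Q::=N print S F, N is followed by print S F with FIRST {print}; in F::=S Q N, the suffix after N is empty, so FOLLOW(N) ⊇ FOLLOW(F) = {$, false, print, then}. Thus FOLLOW(N) = {$, false, print, then}.

{$, false, print, then}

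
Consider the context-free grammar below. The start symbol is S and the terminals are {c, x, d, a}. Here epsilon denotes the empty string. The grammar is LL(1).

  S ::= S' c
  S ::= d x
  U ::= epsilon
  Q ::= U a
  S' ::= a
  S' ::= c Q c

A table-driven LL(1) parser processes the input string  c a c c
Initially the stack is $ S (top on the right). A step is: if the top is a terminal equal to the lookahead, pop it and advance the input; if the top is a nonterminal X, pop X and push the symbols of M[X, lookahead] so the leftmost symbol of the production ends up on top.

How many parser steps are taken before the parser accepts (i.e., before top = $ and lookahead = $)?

step 1: stack=$ S  input=c a c c $  — expand S ::= S' c
step 2: stack=$ c S'  input=c a c c $  — expand S' ::= c Q c
step 3: stack=$ c c Q c  input=c a c c $  — match c
step 4: stack=$ c c Q  input=a c c $  — expand Q ::= U a
step 5: stack=$ c c a U  input=a c c $  — expand U ::= epsilon
step 6: stack=$ c c a  input=a c c $  — match a
step 7: stack=$ c c  input=c c $  — match c
step 8: stack=$ c  input=c $  — match c
Accept reached after 8 steps.

8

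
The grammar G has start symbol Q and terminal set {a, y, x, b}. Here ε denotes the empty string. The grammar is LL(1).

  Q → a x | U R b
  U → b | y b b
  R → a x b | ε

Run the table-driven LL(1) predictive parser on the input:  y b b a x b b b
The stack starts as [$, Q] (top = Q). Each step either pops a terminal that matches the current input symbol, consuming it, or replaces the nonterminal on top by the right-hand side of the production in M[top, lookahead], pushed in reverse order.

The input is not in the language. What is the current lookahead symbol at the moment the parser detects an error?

      Stack        Input              Action
   1  $ Q          y b b a x b b b $  expand Q → U R b
   2  $ b R U      y b b a x b b b $  expand U → y b b
   3  $ b R b b y  y b b a x b b b $  match y
   4  $ b R b b    b b a x b b b $    match b
   5  $ b R b      b a x b b b $      match b
   6  $ b R        a x b b b $        expand R → a x b
   7  $ b b x a    a x b b b $        match a
   8  $ b b x      x b b b $          match x
   9  $ b b        b b b $            match b
  10  $ b          b b $              match b
  11  $            b $                error: stack empty but input remains

b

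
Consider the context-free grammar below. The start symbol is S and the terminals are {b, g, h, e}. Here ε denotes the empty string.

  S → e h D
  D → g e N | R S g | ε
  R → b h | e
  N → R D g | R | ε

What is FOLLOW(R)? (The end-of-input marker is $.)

{$, b, e, g}

FIRST(S): from S→e h D we get {e}. So FIRST(S) = {e}.
FIRST(R): from R→b h we get {b}; from R→e we get {e}. So FIRST(R) = {b, e}.
FIRST(D): from D→g e N we get {g}; from D→R S g we get {b, e}; from D→ε we get {ε}. So FIRST(D) = {ε, b, e, g}.
FIRST(N): from N→R D g we get {b, e}; from N→R we get {b, e}; from N→ε we get {ε}. So FIRST(N) = {ε, b, e}.
FOLLOW(S) includes $ since S is the start symbol.
FOLLOW(S): in D→R S g, S is followed by g with FIRST {g}. Thus FOLLOW(S) = {$, g}.
FOLLOW(D): in S→e h D, the suffix after D is empty, so FOLLOW(D) ⊇ FOLLOW(S) = {$, g}; in N→R D g, D is followed by g with FIRST {g}. Thus FOLLOW(D) = {$, g}.
FOLLOW(N): in D→g e N, the suffix after N is empty, so FOLLOW(N) ⊇ FOLLOW(D) = {$, g}. Thus FOLLOW(N) = {$, g}.
FOLLOW(R): in D→R S g, R is followed by S g with FIRST {e}; in N→R D g, R is followed by D g with FIRST {b, e, g}; in N→R, the suffix after R is empty, so FOLLOW(R) ⊇ FOLLOW(N) = {$, g}. Thus FOLLOW(R) = {$, b, e, g}.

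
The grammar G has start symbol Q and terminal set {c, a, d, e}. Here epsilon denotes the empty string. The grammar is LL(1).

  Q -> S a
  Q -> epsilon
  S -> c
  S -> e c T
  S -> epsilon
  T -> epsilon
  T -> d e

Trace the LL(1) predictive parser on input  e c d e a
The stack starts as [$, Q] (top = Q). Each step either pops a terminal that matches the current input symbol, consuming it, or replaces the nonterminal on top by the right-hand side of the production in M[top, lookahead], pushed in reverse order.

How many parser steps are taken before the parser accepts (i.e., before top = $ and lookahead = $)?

8

step 1: stack=$ Q  input=e c d e a $  — expand Q -> S a
step 2: stack=$ a S  input=e c d e a $  — expand S -> e c T
step 3: stack=$ a T c e  input=e c d e a $  — match e
step 4: stack=$ a T c  input=c d e a $  — match c
step 5: stack=$ a T  input=d e a $  — expand T -> d e
step 6: stack=$ a e d  input=d e a $  — match d
step 7: stack=$ a e  input=e a $  — match e
step 8: stack=$ a  input=a $  — match a
Accept reached after 8 steps.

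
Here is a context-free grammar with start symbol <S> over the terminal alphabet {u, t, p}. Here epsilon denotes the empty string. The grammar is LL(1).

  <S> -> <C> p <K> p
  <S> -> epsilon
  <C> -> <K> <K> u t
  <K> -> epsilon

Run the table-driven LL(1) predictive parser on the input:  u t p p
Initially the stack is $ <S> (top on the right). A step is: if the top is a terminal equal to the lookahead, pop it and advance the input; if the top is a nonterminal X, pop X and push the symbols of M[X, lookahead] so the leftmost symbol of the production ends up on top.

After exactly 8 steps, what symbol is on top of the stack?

p

step 1: stack=$ <S>  input=u t p p $  — expand <S> -> <C> p <K> p
step 2: stack=$ p <K> p <C>  input=u t p p $  — expand <C> -> <K> <K> u t
step 3: stack=$ p <K> p t u <K> <K>  input=u t p p $  — expand <K> -> epsilon
step 4: stack=$ p <K> p t u <K>  input=u t p p $  — expand <K> -> epsilon
step 5: stack=$ p <K> p t u  input=u t p p $  — match u
step 6: stack=$ p <K> p t  input=t p p $  — match t
step 7: stack=$ p <K> p  input=p p $  — match p
step 8: stack=$ p <K>  input=p $  — expand <K> -> epsilon
Stack after step 8: $ p (top = p).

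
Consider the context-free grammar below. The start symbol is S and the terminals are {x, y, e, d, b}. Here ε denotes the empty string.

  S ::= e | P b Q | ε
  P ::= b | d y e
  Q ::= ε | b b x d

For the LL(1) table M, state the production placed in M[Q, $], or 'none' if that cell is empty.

FIRST(P) = {b, d}
FIRST(Q) = {ε, b}
FIRST(S) = {ε, b, d, e}  (via P b Q)
FOLLOW(S) includes $ since S is the start symbol.
FOLLOW(S): S appears on no right-hand side. Thus FOLLOW(S) = {$}.
FOLLOW(Q): in S::=P b Q, the suffix after Q is empty, so FOLLOW(Q) ⊇ FOLLOW(S) = {$}. Thus FOLLOW(Q) = {$}.
For Q ::= ε: FIRST(ε) = {ε}, so it goes in M[Q, t] for t ∈ {}; since ε ∈ FIRST, also for every t ∈ FOLLOW(Q) = {$}.
For Q ::= b b x d: FIRST(b b x d) = {b}, so it goes in M[Q, t] for t ∈ {b}.

Q ::= ε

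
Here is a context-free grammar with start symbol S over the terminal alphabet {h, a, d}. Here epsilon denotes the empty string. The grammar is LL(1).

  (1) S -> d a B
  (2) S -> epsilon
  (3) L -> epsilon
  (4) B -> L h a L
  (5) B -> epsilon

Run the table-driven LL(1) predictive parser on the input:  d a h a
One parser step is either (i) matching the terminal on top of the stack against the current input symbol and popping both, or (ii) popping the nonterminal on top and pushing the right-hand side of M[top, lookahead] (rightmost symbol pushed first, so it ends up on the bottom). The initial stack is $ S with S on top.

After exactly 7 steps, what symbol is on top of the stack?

step 1: stack=$ S  input=d a h a $  — expand S -> d a B
step 2: stack=$ B a d  input=d a h a $  — match d
step 3: stack=$ B a  input=a h a $  — match a
step 4: stack=$ B  input=h a $  — expand B -> L h a L
step 5: stack=$ L a h L  input=h a $  — expand L -> epsilon
step 6: stack=$ L a h  input=h a $  — match h
step 7: stack=$ L a  input=a $  — match a
Stack after step 7: $ L (top = L).

L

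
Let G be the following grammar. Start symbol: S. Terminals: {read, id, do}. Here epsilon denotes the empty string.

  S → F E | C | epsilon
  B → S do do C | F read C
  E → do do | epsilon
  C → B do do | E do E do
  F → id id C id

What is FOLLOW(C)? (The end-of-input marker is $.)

FIRST(E) = {epsilon, do}
FIRST(F) = {id}
FIRST(S) = {epsilon, do, id}  (via F E, C)
FIRST(B) = {do, id}  (via S do do C, F read C)
FIRST(C) = {do, id}  (via B do do, E do E do)
FOLLOW(S) includes $ since S is the start symbol.
FOLLOW(S): in B→S do do C, S is followed by do do C with FIRST {do}. Thus FOLLOW(S) = {$, do}.
FOLLOW(B): in C→B do do, B is followed by do do with FIRST {do}. Thus FOLLOW(B) = {do}.
FOLLOW(E): in S→F E, the suffix after E is empty, so FOLLOW(E) ⊇ FOLLOW(S) = {$, do}; in C→E do E do (occurrence 1), E is followed by do E do with FIRST {do}; in C→E do E do (occurrence 2), E is followed by do with FIRST {do}. Thus FOLLOW(E) = {$, do}.
FOLLOW(C): in S→C, the suffix after C is empty, so FOLLOW(C) ⊇ FOLLOW(S) = {$, do}; in B→S do do C, the suffix after C is empty, so FOLLOW(C) ⊇ FOLLOW(B) = {do}; in B→F read C, the suffix after C is empty, so FOLLOW(C) ⊇ FOLLOW(B) = {do}; in F→id id C id, C is followed by id with FIRST {id}. Thus FOLLOW(C) = {$, do, id}.
FOLLOW(F): in S→F E, F is followed by E with FIRST {epsilon, do}; in S→F E, the suffix after F is nullable, so FOLLOW(F) ⊇ FOLLOW(S) = {$, do}; in B→F read C, F is followed by read C with FIRST {read}. Thus FOLLOW(F) = {$, do, read}.

{$, do, id}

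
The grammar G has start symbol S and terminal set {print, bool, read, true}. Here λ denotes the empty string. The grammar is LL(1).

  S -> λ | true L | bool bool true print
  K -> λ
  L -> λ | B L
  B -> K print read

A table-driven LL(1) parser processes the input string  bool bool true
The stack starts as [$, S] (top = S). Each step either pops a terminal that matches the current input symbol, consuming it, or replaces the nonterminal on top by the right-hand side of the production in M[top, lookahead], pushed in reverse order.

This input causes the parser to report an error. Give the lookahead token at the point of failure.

$

     Stack                   Input             Action
  1  $ S                     bool bool true $  expand S -> bool bool true print
  2  $ print true bool bool  bool bool true $  match bool
  3  $ print true bool       bool true $       match bool
  4  $ print true            true $            match true
  5  $ print                 $                 error: top is terminal print but lookahead is $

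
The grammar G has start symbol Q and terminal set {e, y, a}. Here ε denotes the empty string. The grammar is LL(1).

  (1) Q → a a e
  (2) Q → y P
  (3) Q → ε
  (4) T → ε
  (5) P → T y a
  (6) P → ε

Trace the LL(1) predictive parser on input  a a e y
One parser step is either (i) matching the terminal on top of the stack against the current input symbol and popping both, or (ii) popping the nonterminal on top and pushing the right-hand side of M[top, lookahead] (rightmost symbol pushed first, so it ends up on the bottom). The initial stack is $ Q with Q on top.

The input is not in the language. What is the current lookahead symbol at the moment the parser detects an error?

y

     Stack    Input      Action
  1  $ Q      a a e y $  expand Q → a a e
  2  $ e a a  a a e y $  match a
  3  $ e a    a e y $    match a
  4  $ e      e y $      match e
  5  $        y $        error: stack empty but input remains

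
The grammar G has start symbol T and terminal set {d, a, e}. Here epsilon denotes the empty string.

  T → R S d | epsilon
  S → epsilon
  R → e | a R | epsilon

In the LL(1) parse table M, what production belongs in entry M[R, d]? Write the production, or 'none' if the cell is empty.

R → epsilon

FIRST(S) = {epsilon}
FIRST(R) = {epsilon, a, e}
FIRST(T) = {epsilon, a, d, e}  (via R S d)
FOLLOW(T) includes $ since T is the start symbol.
FOLLOW(R): in T→R S d, R is followed by S d with FIRST {d}; in R→a R, the suffix after R is empty (adds nothing new). Thus FOLLOW(R) = {d}.
For R → e: FIRST(e) = {e}, so it goes in M[R, t] for t ∈ {e}.
For R → a R: FIRST(a R) = {a}, so it goes in M[R, t] for t ∈ {a}.
For R → epsilon: FIRST(epsilon) = {epsilon}, so it goes in M[R, t] for t ∈ {}; since epsilon ∈ FIRST, also for every t ∈ FOLLOW(R) = {d}.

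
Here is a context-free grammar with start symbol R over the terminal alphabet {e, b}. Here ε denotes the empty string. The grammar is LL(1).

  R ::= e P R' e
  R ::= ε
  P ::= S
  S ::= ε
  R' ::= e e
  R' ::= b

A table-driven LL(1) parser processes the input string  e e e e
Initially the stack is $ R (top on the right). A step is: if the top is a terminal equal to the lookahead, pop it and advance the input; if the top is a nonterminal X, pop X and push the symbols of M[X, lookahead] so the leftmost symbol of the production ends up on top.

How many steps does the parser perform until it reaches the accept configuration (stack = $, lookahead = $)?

8

step 1: stack=$ R  input=e e e e $  — expand R ::= e P R' e
step 2: stack=$ e R' P e  input=e e e e $  — match e
step 3: stack=$ e R' P  input=e e e $  — expand P ::= S
step 4: stack=$ e R' S  input=e e e $  — expand S ::= ε
step 5: stack=$ e R'  input=e e e $  — expand R' ::= e e
step 6: stack=$ e e e  input=e e e $  — match e
step 7: stack=$ e e  input=e e $  — match e
step 8: stack=$ e  input=e $  — match e
Accept reached after 8 steps.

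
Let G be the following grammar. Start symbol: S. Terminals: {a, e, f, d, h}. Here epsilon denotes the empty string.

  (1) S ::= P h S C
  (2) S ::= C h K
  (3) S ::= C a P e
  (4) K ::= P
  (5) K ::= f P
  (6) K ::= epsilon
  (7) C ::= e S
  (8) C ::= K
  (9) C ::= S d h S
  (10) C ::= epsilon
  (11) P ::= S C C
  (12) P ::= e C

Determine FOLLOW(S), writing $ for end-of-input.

{$, a, d, e, f, h}

FIRST(S): from S::=P h S C we get {a, e, f, h}; from S::=C h K we get {a, e, f, h}; from S::=C a P e we get {a, e, f, h}. So FIRST(S) = {a, e, f, h}.
FIRST(P): from P::=S C C we get {a, e, f, h}; from P::=e C we get {e}. So FIRST(P) = {a, e, f, h}.
FIRST(K): from K::=P we get {a, e, f, h}; from K::=f P we get {f}; from K::=epsilon we get {epsilon}. So FIRST(K) = {epsilon, a, e, f, h}.
FIRST(C): from C::=e S we get {e}; from C::=K we get {epsilon, a, e, f, h}; from C::=S d h S we get {a, e, f, h}; from C::=epsilon we get {epsilon}. So FIRST(C) = {epsilon, a, e, f, h}.
FOLLOW(S) includes $ since S is the start symbol.
FOLLOW(S): in S::=P h S C, S is followed by C with FIRST {epsilon, a, e, f, h}; in S::=P h S C, the suffix after S is nullable (adds nothing new); in C::=e S, the suffix after S is empty, so FOLLOW(S) ⊇ FOLLOW(C) = {$, a, d, e, f, h}; in C::=S d h S (occurrence 1), S is followed by d h S with FIRST {d}; in C::=S d h S (occurrence 2), the suffix after S is empty, so FOLLOW(S) ⊇ FOLLOW(C) = {$, a, d, e, f, h}; in P::=S C C, S is followed by C C with FIRST {epsilon, a, e, f, h}; in P::=S C C, the suffix after S is nullable, so FOLLOW(S) ⊇ FOLLOW(P) = {$, a, d, e, f, h}. Thus FOLLOW(S) = {$, a, d, e, f, h}.
FOLLOW(K): in S::=C h K, the suffix after K is empty, so FOLLOW(K) ⊇ FOLLOW(S) = {$, a, d, e, f, h}; in C::=K, the suffix after K is empty, so FOLLOW(K) ⊇ FOLLOW(C) = {$, a, d, e, f, h}. Thus FOLLOW(K) = {$, a, d, e, f, h}.
FOLLOW(P): in S::=P h S C, P is followed by h S C with FIRST {h}; in S::=C a P e, P is followed by e with FIRST {e}; in K::=P, the suffix after P is empty, so FOLLOW(P) ⊇ FOLLOW(K) = {$, a, d, e, f, h}; in K::=f P, the suffix after P is empty, so FOLLOW(P) ⊇ FOLLOW(K) = {$, a, d, e, f, h}. Thus FOLLOW(P) = {$, a, d, e, f, h}.
FOLLOW(C): in S::=P h S C, the suffix after C is empty, so FOLLOW(C) ⊇ FOLLOW(S) = {$, a, d, e, f, h}; in S::=C h K, C is followed by h K with FIRST {h}; in S::=C a P e, C is followed by a P e with FIRST {a}; in P::=S C C (occurrence 1), C is followed by C with FIRST {epsilon, a, e, f, h}; in P::=S C C (occurrence 1), the suffix after C is nullable, so FOLLOW(C) ⊇ FOLLOW(P) = {$, a, d, e, f, h}; in P::=S C C (occurrence 2), the suffix after C is empty, so FOLLOW(C) ⊇ FOLLOW(P) = {$, a, d, e, f, h}; in P::=e C, the suffix after C is empty, so FOLLOW(C) ⊇ FOLLOW(P) = {$, a, d, e, f, h}. Thus FOLLOW(C) = {$, a, d, e, f, h}.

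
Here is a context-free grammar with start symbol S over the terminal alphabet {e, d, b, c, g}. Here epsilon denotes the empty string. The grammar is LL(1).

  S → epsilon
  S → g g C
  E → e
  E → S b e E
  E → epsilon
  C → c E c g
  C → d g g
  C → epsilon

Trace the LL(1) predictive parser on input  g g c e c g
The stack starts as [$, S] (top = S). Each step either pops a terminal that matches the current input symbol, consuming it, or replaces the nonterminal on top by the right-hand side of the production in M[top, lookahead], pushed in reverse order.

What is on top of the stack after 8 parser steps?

g

     Stack      Input          Action
  1  $ S        g g c e c g $  expand S → g g C
  2  $ C g g    g g c e c g $  match g
  3  $ C g      g c e c g $    match g
  4  $ C        c e c g $      expand C → c E c g
  5  $ g c E c  c e c g $      match c
  6  $ g c E    e c g $        expand E → e
  7  $ g c e    e c g $        match e
  8  $ g c      c g $          match c
Stack after step 8: $ g (top = g).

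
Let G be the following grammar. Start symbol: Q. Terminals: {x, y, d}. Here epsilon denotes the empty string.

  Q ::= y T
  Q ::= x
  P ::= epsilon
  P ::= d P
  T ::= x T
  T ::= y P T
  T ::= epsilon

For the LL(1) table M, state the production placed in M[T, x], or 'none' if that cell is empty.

FIRST(Q) = {x, y}
FIRST(P) = {epsilon, d}
FIRST(T) = {epsilon, x, y}
FOLLOW(Q) includes $ since Q is the start symbol.
FOLLOW(Q): Q appears on no right-hand side. Thus FOLLOW(Q) = {$}.
FOLLOW(T): in Q::=y T, the suffix after T is empty, so FOLLOW(T) ⊇ FOLLOW(Q) = {$}; in T::=x T, the suffix after T is empty (adds nothing new); in T::=y P T, the suffix after T is empty (adds nothing new). Thus FOLLOW(T) = {$}.
For T ::= x T: FIRST(x T) = {x}, so it goes in M[T, t] for t ∈ {x}.
For T ::= y P T: FIRST(y P T) = {y}, so it goes in M[T, t] for t ∈ {y}.
For T ::= epsilon: FIRST(epsilon) = {epsilon}, so it goes in M[T, t] for t ∈ {}; since epsilon ∈ FIRST, also for every t ∈ FOLLOW(T) = {$}.

T ::= x T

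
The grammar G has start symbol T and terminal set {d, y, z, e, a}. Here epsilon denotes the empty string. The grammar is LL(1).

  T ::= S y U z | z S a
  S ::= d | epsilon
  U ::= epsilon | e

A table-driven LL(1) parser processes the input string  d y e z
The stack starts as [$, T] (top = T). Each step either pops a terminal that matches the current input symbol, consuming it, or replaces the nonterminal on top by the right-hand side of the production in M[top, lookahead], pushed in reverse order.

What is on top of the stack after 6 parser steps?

z

     Stack      Input      Action
  1  $ T        d y e z $  expand T ::= S y U z
  2  $ z U y S  d y e z $  expand S ::= d
  3  $ z U y d  d y e z $  match d
  4  $ z U y    y e z $    match y
  5  $ z U      e z $      expand U ::= e
  6  $ z e      e z $      match e
Stack after step 6: $ z (top = z).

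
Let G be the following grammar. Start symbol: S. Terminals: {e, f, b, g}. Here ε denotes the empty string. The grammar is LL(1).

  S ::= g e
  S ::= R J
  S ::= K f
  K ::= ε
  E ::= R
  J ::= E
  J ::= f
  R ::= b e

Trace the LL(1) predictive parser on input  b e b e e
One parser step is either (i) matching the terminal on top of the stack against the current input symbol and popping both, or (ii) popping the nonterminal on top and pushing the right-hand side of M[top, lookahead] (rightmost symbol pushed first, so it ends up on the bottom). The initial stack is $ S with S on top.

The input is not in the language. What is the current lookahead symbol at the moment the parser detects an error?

e

      Stack    Input        Action
   1  $ S      b e b e e $  expand S ::= R J
   2  $ J R    b e b e e $  expand R ::= b e
   3  $ J e b  b e b e e $  match b
   4  $ J e    e b e e $    match e
   5  $ J      b e e $      expand J ::= E
   6  $ E      b e e $      expand E ::= R
   7  $ R      b e e $      expand R ::= b e
   8  $ e b    b e e $      match b
   9  $ e      e e $        match e
  10  $        e $          error: stack empty but input remains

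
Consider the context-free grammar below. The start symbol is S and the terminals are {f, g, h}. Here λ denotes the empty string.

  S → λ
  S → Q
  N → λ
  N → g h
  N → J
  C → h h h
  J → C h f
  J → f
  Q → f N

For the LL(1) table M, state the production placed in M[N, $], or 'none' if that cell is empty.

FIRST(C): from C→h h h we get {h}. So FIRST(C) = {h}.
FIRST(Q): from Q→f N we get {f}. So FIRST(Q) = {f}.
FIRST(S): from S→λ we get {λ}; from S→Q we get {f}. So FIRST(S) = {λ, f}.
FIRST(J): from J→C h f we get {h}; from J→f we get {f}. So FIRST(J) = {f, h}.
FIRST(N): from N→λ we get {λ}; from N→g h we get {g}; from N→J we get {f, h}. So FIRST(N) = {λ, f, g, h}.
FOLLOW(S) includes $ since S is the start symbol.
FOLLOW(Q): in S→Q, the suffix after Q is empty, so FOLLOW(Q) ⊇ FOLLOW(S) = {$}. Thus FOLLOW(Q) = {$}.
FOLLOW(N): in Q→f N, the suffix after N is empty, so FOLLOW(N) ⊇ FOLLOW(Q) = {$}. Thus FOLLOW(N) = {$}.
For N → λ: FIRST(λ) = {λ}, so it goes in M[N, t] for t ∈ {}; since λ ∈ FIRST, also for every t ∈ FOLLOW(N) = {$}.
For N → g h: FIRST(g h) = {g}, so it goes in M[N, t] for t ∈ {g}.
For N → J: FIRST(J) = {f, h}, so it goes in M[N, t] for t ∈ {f, h}.

N → λ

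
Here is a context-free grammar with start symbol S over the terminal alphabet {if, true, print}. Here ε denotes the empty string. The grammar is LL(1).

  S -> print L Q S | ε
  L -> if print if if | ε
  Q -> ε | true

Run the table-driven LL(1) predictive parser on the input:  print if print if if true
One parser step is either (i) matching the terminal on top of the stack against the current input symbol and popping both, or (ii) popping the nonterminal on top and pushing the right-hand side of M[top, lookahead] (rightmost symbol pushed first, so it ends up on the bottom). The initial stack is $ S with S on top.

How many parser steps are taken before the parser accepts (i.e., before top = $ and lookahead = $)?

10

step 1: stack=$ S  input=print if print if if true $  — expand S -> print L Q S
step 2: stack=$ S Q L print  input=print if print if if true $  — match print
step 3: stack=$ S Q L  input=if print if if true $  — expand L -> if print if if
step 4: stack=$ S Q if if print if  input=if print if if true $  — match if
step 5: stack=$ S Q if if print  input=print if if true $  — match print
step 6: stack=$ S Q if if  input=if if true $  — match if
step 7: stack=$ S Q if  input=if true $  — match if
step 8: stack=$ S Q  input=true $  — expand Q -> true
step 9: stack=$ S true  input=true $  — match true
step 10: stack=$ S  input=$  — expand S -> ε
Accept reached after 10 steps.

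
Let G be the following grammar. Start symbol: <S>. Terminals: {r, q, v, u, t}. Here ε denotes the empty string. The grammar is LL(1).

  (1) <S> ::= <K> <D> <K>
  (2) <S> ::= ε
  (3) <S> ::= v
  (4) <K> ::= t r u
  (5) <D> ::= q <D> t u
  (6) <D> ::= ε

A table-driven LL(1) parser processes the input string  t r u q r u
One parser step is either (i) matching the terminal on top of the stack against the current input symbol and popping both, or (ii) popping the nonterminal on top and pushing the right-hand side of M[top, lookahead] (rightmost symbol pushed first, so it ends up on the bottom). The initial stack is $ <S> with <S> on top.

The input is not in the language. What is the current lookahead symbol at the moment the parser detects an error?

r

     Stack            Input          Action
  1  $ <S>            t r u q r u $  expand <S> ::= <K> <D> <K>
  2  $ <K> <D> <K>    t r u q r u $  expand <K> ::= t r u
  3  $ <K> <D> u r t  t r u q r u $  match t
  4  $ <K> <D> u r    r u q r u $    match r
  5  $ <K> <D> u      u q r u $      match u
  6  $ <K> <D>        q r u $        expand <D> ::= q <D> t u
  7  $ <K> u t <D> q  q r u $        match q
  8  $ <K> u t <D>    r u $          error: M[<D>, r] is empty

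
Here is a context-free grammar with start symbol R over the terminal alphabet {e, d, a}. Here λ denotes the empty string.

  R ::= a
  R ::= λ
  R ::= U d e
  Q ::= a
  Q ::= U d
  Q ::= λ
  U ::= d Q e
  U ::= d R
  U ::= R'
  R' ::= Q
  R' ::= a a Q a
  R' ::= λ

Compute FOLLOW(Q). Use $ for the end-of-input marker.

FIRST(R) = {λ, a, d}  (via U d e)
FIRST(Q) = {λ, a, d}  (via U d)
FIRST(R') = {λ, a, d}  (via Q)
FIRST(U) = {λ, a, d}  (via R')
FOLLOW(R) includes $ since R is the start symbol.
FOLLOW(U): in R::=U d e, U is followed by d e with FIRST {d}; in Q::=U d, U is followed by d with FIRST {d}. Thus FOLLOW(U) = {d}.
FOLLOW(R): in U::=d R, the suffix after R is empty, so FOLLOW(R) ⊇ FOLLOW(U) = {d}. Thus FOLLOW(R) = {$, d}.
FOLLOW(R'): in U::=R', the suffix after R' is empty, so FOLLOW(R') ⊇ FOLLOW(U) = {d}. Thus FOLLOW(R') = {d}.
FOLLOW(Q): in U::=d Q e, Q is followed by e with FIRST {e}; in R'::=Q, the suffix after Q is empty, so FOLLOW(Q) ⊇ FOLLOW(R') = {d}; in R'::=a a Q a, Q is followed by a with FIRST {a}. Thus FOLLOW(Q) = {a, d, e}.

{a, d, e}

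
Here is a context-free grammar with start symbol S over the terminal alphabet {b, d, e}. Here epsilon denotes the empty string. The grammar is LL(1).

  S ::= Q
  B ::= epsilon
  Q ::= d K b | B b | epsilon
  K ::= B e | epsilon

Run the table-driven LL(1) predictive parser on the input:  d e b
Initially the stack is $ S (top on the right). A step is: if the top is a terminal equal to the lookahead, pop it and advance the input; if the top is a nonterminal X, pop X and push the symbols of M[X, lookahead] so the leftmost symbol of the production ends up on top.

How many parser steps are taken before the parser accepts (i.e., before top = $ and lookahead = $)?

7

step 1: stack=$ S  input=d e b $  — expand S ::= Q
step 2: stack=$ Q  input=d e b $  — expand Q ::= d K b
step 3: stack=$ b K d  input=d e b $  — match d
step 4: stack=$ b K  input=e b $  — expand K ::= B e
step 5: stack=$ b e B  input=e b $  — expand B ::= epsilon
step 6: stack=$ b e  input=e b $  — match e
step 7: stack=$ b  input=b $  — match b
Accept reached after 7 steps.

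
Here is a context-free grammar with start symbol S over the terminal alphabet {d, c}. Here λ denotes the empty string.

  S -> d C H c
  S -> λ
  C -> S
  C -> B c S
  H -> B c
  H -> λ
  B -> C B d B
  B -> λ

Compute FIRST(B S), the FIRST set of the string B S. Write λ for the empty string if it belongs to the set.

{λ, c, d}

FIRST(S): from S->d C H c we get {d}; from S->λ we get {λ}. So FIRST(S) = {λ, d}.
FIRST(C): from C->S we get {λ, d}; from C->B c S we get {c, d}. So FIRST(C) = {λ, c, d}.
FIRST(B): from B->C B d B we get {c, d}; from B->λ we get {λ}. So FIRST(B) = {λ, c, d}.
FIRST(H): from H->B c we get {c, d}; from H->λ we get {λ}. So FIRST(H) = {λ, c, d}.
FIRST(B S): take FIRST of each symbol in turn, carrying on past any symbol whose FIRST contains λ; result {λ, c, d}.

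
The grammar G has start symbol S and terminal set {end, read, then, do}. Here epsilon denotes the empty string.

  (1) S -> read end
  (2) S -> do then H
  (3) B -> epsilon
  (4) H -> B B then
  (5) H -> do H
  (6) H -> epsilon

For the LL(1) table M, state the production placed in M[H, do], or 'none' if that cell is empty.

H -> do H

FIRST(S): from S->read end we get {read}; from S->do then H we get {do}. So FIRST(S) = {do, read}.
FIRST(B): from B->epsilon we get {epsilon}. So FIRST(B) = {epsilon}.
FIRST(H): from H->B B then we get {then}; from H->do H we get {do}; from H->epsilon we get {epsilon}. So FIRST(H) = {epsilon, do, then}.
FOLLOW(S) includes $ since S is the start symbol.
FOLLOW(S): S appears on no right-hand side. Thus FOLLOW(S) = {$}.
FOLLOW(H): in S->do then H, the suffix after H is empty, so FOLLOW(H) ⊇ FOLLOW(S) = {$}; in H->do H, the suffix after H is empty (adds nothing new). Thus FOLLOW(H) = {$}.
For H -> B B then: FIRST(B B then) = {then}, so it goes in M[H, t] for t ∈ {then}.
For H -> do H: FIRST(do H) = {do}, so it goes in M[H, t] for t ∈ {do}.
For H -> epsilon: FIRST(epsilon) = {epsilon}, so it goes in M[H, t] for t ∈ {}; since epsilon ∈ FIRST, also for every t ∈ FOLLOW(H) = {$}.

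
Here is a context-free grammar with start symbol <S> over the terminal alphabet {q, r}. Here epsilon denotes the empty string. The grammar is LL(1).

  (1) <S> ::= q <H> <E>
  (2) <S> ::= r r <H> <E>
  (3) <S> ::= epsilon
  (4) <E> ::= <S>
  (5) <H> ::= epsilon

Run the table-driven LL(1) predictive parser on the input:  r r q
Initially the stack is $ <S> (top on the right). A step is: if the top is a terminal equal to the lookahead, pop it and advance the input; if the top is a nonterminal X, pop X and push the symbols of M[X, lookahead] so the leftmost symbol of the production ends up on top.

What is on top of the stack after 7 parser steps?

     Stack          Input    Action
  1  $ <S>          r r q $  expand <S> ::= r r <H> <E>
  2  $ <E> <H> r r  r r q $  match r
  3  $ <E> <H> r    r q $    match r
  4  $ <E> <H>      q $      expand <H> ::= epsilon
  5  $ <E>          q $      expand <E> ::= <S>
  6  $ <S>          q $      expand <S> ::= q <H> <E>
  7  $ <E> <H> q    q $      match q
Stack after step 7: $ <E> <H> (top = <H>).

<H>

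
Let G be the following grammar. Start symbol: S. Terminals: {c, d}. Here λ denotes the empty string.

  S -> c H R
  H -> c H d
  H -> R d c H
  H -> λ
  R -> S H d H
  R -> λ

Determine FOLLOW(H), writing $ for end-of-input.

{$, c, d}

FIRST(S) = {c}
FIRST(R) = {λ, c}  (via S H d H)
FIRST(H) = {λ, c, d}  (via R d c H)
FOLLOW(S) includes $ since S is the start symbol.
FOLLOW(S): in R->S H d H, S is followed by H d H with FIRST {c, d}. Thus FOLLOW(S) = {$, c, d}.
FOLLOW(R): in S->c H R, the suffix after R is empty, so FOLLOW(R) ⊇ FOLLOW(S) = {$, c, d}; in H->R d c H, R is followed by d c H with FIRST {d}. Thus FOLLOW(R) = {$, c, d}.
FOLLOW(H): in S->c H R, H is followed by R with FIRST {λ, c}; in S->c H R, the suffix after H is nullable, so FOLLOW(H) ⊇ FOLLOW(S) = {$, c, d}; in H->c H d, H is followed by d with FIRST {d}; in H->R d c H, the suffix after H is empty (adds nothing new); in R->S H d H (occurrence 1), H is followed by d H with FIRST {d}; in R->S H d H (occurrence 2), the suffix after H is empty, so FOLLOW(H) ⊇ FOLLOW(R) = {$, c, d}. Thus FOLLOW(H) = {$, c, d}.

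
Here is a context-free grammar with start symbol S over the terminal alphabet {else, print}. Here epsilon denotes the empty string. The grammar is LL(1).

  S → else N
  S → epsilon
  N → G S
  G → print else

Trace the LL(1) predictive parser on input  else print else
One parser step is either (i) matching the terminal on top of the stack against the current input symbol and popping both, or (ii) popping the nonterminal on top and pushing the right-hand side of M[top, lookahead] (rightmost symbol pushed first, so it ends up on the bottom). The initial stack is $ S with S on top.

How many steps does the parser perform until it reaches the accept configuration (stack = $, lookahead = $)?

7

     Stack           Input              Action
  1  $ S             else print else $  expand S → else N
  2  $ N else        else print else $  match else
  3  $ N             print else $       expand N → G S
  4  $ S G           print else $       expand G → print else
  5  $ S else print  print else $       match print
  6  $ S else        else $             match else
  7  $ S             $                  expand S → epsilon
Accept reached after 7 steps.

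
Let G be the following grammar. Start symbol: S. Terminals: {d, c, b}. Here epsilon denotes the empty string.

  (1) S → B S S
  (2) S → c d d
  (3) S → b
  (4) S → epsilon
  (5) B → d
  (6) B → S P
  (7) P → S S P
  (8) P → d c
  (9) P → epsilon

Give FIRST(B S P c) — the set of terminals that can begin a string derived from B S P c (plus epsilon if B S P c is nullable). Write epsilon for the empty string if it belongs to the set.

{b, c, d}

FIRST(S): from S→B S S we get {epsilon, b, c, d}; from S→c d d we get {c}; from S→b we get {b}; from S→epsilon we get {epsilon}. So FIRST(S) = {epsilon, b, c, d}.
FIRST(P): from P→S S P we get {epsilon, b, c, d}; from P→d c we get {d}; from P→epsilon we get {epsilon}. So FIRST(P) = {epsilon, b, c, d}.
FIRST(B): from B→d we get {d}; from B→S P we get {epsilon, b, c, d}. So FIRST(B) = {epsilon, b, c, d}.
FIRST(B S P c): take FIRST of each symbol in turn, carrying on past any symbol whose FIRST contains epsilon; result {b, c, d}.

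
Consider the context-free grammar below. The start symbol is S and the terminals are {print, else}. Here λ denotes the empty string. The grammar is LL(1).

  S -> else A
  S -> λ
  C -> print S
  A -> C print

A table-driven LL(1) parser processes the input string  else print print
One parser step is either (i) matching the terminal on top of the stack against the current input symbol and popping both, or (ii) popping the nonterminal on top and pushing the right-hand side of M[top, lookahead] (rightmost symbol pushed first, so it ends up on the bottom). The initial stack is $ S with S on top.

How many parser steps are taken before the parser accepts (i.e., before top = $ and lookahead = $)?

     Stack            Input               Action
  1  $ S              else print print $  expand S -> else A
  2  $ A else         else print print $  match else
  3  $ A              print print $       expand A -> C print
  4  $ print C        print print $       expand C -> print S
  5  $ print S print  print print $       match print
  6  $ print S        print $             expand S -> λ
  7  $ print          print $             match print
Accept reached after 7 steps.

7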